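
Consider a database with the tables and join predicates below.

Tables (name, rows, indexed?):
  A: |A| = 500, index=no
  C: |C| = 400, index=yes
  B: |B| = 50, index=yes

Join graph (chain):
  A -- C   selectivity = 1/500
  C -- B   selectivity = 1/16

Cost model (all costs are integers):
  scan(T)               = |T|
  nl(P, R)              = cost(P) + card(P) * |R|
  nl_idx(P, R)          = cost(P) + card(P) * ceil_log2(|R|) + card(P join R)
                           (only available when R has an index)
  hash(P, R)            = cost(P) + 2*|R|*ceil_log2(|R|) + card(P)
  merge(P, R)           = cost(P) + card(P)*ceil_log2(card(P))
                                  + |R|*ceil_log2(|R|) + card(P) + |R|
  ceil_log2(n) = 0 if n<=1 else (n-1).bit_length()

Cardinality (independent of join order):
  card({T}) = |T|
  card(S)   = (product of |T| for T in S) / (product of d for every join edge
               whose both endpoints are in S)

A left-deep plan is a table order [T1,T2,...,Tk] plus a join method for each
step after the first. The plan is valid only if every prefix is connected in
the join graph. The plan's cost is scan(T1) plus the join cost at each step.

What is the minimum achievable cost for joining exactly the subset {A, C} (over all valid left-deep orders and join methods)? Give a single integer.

Selinger DP over subsets of {A,C}:
  {A}: scan cost=500, card=500
  {C}: scan cost=400, card=400
  {AC}: card=400; try (C,nl_idx)→5400, (C,hash)→8200, (A,merge)→9400, (C,merge)→9500, (A,hash)→9800, (A,nl)→200400 …(+1); best=5400 via (C,nl_idx)

5400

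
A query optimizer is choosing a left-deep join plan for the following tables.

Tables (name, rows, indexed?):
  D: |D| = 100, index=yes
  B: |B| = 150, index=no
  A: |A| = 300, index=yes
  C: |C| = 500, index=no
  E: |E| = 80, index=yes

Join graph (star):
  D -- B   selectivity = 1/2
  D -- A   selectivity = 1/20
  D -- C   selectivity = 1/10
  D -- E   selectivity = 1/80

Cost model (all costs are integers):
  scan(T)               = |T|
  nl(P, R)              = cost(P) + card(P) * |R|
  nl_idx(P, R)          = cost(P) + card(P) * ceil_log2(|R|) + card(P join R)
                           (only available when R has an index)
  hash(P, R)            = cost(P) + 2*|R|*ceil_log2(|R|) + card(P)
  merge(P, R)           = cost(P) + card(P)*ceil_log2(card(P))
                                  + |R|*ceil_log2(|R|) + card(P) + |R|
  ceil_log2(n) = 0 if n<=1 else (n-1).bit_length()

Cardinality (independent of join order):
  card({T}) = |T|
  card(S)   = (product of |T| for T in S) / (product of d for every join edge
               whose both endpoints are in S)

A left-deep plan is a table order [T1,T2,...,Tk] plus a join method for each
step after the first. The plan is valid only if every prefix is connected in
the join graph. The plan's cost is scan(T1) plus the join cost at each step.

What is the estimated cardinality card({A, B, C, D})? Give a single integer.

Tables in S: A(300), B(150), C(500), D(100)
Edges inside S: D-B(d=2), D-A(d=20), D-C(d=10)
numerator = 300 * 150 * 500 * 100 = 2250000000
denominator = 2 * 20 * 10 = 400
card(S) = 2250000000 / 400 = 5625000

5625000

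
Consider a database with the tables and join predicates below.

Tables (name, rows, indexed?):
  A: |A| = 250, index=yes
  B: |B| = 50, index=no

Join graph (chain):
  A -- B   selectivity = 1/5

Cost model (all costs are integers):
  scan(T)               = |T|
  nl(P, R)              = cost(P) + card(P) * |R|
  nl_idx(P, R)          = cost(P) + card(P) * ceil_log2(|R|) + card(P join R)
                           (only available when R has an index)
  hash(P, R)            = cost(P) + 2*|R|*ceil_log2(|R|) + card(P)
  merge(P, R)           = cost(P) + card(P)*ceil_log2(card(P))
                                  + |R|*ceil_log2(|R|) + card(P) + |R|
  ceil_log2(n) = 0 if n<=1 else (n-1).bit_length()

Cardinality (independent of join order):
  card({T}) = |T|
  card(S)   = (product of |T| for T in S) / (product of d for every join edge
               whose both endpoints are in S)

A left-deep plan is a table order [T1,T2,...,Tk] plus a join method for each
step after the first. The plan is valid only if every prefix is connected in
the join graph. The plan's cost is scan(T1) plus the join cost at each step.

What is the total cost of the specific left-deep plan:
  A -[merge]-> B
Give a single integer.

step 1: scan A: cost=250, card=250
step 2: join B via merge
    card(P join B) = 250*50/(5) = 2500
    cost = 250 + 250*8 + 50*6 + 250 + 50 = 2850

2850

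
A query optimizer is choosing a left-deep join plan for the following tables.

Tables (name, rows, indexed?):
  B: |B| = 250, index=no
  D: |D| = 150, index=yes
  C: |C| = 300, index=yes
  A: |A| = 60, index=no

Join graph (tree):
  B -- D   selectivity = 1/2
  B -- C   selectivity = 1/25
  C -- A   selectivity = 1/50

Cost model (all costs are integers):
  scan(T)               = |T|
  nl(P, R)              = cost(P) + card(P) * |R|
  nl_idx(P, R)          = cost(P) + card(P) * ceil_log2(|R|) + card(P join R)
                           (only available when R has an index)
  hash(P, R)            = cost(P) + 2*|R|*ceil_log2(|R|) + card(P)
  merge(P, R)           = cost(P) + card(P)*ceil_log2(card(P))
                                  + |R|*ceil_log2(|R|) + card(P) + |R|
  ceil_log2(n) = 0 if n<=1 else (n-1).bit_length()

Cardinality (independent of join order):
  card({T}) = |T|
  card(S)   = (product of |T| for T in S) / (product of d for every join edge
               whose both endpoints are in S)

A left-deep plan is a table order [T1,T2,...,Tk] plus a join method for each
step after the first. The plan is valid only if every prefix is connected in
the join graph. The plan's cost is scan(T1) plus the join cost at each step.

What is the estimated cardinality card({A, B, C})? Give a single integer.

Tables in S: A(60), B(250), C(300)
Edges inside S: B-C(d=25), C-A(d=50)
numerator = 60 * 250 * 300 = 4500000
denominator = 25 * 50 = 1250
card(S) = 4500000 / 1250 = 3600

3600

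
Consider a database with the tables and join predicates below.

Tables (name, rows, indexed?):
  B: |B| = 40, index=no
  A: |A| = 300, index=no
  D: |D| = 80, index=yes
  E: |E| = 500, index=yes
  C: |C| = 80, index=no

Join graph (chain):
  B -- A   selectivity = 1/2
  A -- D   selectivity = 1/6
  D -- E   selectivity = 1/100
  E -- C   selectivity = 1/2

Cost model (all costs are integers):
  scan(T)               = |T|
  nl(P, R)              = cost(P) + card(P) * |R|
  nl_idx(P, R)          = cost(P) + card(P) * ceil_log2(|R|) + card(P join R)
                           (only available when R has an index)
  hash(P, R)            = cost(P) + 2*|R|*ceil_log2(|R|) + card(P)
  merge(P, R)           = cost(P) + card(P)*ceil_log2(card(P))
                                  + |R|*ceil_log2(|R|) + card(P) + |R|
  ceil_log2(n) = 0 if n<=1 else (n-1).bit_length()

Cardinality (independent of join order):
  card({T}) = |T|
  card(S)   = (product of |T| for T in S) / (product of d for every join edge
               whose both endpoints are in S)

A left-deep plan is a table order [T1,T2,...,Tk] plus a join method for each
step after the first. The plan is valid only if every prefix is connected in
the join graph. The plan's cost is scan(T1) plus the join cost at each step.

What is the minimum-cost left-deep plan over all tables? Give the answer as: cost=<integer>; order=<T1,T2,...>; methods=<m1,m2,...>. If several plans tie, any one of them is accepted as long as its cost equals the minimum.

cost=428600; order=D,E,A,B,C; methods=nl_idx,hash,hash,hash

Selinger DP (subsets sized 1..n):
  {B}: scan cost=40, card=40
  {A}: scan cost=300, card=300
  {D}: scan cost=80, card=80
  {E}: scan cost=500, card=500
  {C}: scan cost=80, card=80
  {AB}: card=6000; try (B,hash)→1080, (A,merge)→3320, (B,merge)→3580, (A,hash)→5480, (A,nl)→12040, (B,nl)→12300; best=1080 via (B,hash)
  {AD}: card=4000; try (D,hash)→1720, (A,merge)→3720, (D,merge)→3940, (A,hash)→5560, (D,nl_idx)→6400, (A,nl)→24080 …(+1); best=1720 via (D,hash)
  {DE}: card=400; try (E,nl_idx)→1200, (D,hash)→2120, (D,nl_idx)→4400, (E,merge)→5720, (D,merge)→6140, (E,hash)→9160 …(+2); best=1200 via (E,nl_idx)
  {CE}: card=20000; try (C,hash)→2120, (E,merge)→5720, (C,merge)→6140, (E,hash)→9160, (E,nl_idx)→20800, (E,nl)→40080 …(+1); best=2120 via (C,hash)
  {ABD}: card=80000; try (B,hash)→6200, (D,hash)→8200, (B,merge)→54000, (D,merge)→85720, (D,nl_idx)→123080, (B,nl)→161720 …(+1); best=6200 via (B,hash)
  {ADE}: card=20000; try (A,hash)→7000, (A,merge)→8200, (E,hash)→14720, (E,nl_idx)→57720, (E,merge)→58720, (A,nl)→121200 …(+1); best=7000 via (A,hash)
  {CDE}: card=16000; try (C,hash)→2720, (C,merge)→5840, (D,hash)→23240, (C,nl)→33200, (D,nl_idx)→158120, (D,merge)→322760 …(+1); best=2720 via (C,hash)
  {ABDE}: card=400000; try (B,hash)→27480, (E,hash)→95200, (B,merge)→327280, (B,nl)→807000, (E,nl_idx)→1126200, (E,merge)→1451200 …(+1); best=27480 via (B,hash)
  {ACDE}: card=800000; try (A,hash)→24120, (C,hash)→28120, (A,merge)→245720, (C,merge)→327640, (C,nl)→1607000, (A,nl)→4802720; best=24120 via (A,hash)
  {ABCDE}: card=16000000; try (C,hash)→428600, (B,hash)→824600, (C,merge)→8028120, (B,merge)→16824400, (B,nl)→32024120, (C,nl)→32027480; best=428600 via (C,hash)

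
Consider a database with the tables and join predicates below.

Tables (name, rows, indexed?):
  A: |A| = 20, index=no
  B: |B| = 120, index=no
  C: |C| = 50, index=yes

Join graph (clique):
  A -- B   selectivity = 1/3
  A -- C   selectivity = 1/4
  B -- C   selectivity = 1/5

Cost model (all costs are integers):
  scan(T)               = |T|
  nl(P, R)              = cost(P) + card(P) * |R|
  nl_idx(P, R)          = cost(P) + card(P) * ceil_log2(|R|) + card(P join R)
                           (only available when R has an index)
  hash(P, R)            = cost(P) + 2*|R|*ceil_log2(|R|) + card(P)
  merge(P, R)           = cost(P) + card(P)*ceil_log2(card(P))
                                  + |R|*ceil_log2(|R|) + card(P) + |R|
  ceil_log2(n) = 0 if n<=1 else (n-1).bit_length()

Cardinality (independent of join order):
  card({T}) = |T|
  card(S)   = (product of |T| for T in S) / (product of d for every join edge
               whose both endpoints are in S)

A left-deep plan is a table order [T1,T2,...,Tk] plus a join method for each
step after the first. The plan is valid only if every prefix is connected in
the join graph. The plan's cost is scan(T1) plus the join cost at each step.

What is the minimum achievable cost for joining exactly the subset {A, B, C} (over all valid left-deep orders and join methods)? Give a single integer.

1840

Selinger DP over subsets of {A,B,C}:
  {A}: scan cost=20, card=20
  {B}: scan cost=120, card=120
  {C}: scan cost=50, card=50
  {AB}: card=800; try (A,hash)→440, (B,merge)→1100, (A,merge)→1200, (B,hash)→1720, (B,nl)→2420, (A,nl)→2520; best=440 via (A,hash)
  {AC}: card=250; try (A,hash)→300, (C,nl_idx)→390, (C,merge)→490, (A,merge)→520, (C,hash)→640, (C,nl)→1020 …(+1); best=300 via (A,hash)
  {BC}: card=1200; try (C,hash)→840, (B,merge)→1360, (C,merge)→1430, (B,hash)→1780, (C,nl_idx)→2040, (B,nl)→6050 …(+1); best=840 via (C,hash)
  {ABC}: card=2000; try (C,hash)→1840, (B,hash)→2230, (A,hash)→2240, (B,merge)→3510, (C,nl_idx)→7240, (C,merge)→9590 …(+4); best=1840 via (C,hash)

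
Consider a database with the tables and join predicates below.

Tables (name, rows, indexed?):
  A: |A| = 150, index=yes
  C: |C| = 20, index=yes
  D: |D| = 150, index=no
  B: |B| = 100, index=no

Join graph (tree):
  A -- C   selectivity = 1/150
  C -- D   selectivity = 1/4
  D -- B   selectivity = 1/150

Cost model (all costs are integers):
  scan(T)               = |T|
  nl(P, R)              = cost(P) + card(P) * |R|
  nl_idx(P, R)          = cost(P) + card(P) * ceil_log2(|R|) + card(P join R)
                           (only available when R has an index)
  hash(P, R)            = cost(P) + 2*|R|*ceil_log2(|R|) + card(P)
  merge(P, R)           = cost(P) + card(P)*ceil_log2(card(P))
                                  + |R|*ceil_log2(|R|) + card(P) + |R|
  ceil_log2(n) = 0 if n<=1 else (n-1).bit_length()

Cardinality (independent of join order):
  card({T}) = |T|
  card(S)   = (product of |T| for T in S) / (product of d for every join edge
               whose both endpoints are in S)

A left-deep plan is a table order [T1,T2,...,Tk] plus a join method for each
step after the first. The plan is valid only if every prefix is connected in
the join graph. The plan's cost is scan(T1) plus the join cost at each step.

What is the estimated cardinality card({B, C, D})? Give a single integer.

500

Tables in S: B(100), C(20), D(150)
Edges inside S: C-D(d=4), D-B(d=150)
numerator = 100 * 20 * 150 = 300000
denominator = 4 * 150 = 600
card(S) = 300000 / 600 = 500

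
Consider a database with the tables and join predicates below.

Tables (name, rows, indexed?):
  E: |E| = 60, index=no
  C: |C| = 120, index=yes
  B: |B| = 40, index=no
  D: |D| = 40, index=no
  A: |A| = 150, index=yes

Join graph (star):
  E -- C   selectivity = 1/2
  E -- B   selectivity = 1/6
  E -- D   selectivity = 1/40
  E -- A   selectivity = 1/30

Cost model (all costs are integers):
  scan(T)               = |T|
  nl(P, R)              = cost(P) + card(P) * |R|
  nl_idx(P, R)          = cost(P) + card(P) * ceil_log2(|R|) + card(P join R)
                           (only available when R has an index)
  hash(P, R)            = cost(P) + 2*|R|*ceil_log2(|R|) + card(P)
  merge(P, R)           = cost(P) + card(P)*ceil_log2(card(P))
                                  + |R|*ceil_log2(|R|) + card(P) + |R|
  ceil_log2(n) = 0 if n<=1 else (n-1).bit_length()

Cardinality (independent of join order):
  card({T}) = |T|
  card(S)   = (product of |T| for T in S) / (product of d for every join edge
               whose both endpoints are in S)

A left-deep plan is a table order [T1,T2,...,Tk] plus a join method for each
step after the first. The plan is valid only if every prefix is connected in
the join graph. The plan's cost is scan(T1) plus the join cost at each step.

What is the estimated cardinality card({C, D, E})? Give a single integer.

Tables in S: C(120), D(40), E(60)
Edges inside S: E-C(d=2), E-D(d=40)
numerator = 120 * 40 * 60 = 288000
denominator = 2 * 40 = 80
card(S) = 288000 / 80 = 3600

3600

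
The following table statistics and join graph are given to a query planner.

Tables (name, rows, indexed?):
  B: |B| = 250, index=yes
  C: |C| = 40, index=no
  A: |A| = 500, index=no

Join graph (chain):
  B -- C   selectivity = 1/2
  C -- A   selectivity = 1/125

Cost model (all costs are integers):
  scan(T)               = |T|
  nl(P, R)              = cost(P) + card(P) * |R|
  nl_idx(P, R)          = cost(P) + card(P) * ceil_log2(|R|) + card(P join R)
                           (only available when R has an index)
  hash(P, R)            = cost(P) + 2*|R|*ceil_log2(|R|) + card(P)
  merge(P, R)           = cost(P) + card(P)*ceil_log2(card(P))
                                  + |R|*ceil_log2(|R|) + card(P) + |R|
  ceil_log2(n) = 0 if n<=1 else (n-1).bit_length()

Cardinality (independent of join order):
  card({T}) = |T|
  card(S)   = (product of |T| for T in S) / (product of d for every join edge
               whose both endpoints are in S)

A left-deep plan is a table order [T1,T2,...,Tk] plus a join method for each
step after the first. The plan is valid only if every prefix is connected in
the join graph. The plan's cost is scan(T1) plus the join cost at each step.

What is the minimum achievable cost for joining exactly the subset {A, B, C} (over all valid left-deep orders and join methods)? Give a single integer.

5170

Selinger DP over subsets of {A,B,C}:
  {B}: scan cost=250, card=250
  {C}: scan cost=40, card=40
  {A}: scan cost=500, card=500
  {BC}: card=5000; try (C,hash)→980, (B,merge)→2570, (C,merge)→2780, (B,hash)→4080, (B,nl_idx)→5360, (B,nl)→10040 …(+1); best=980 via (C,hash)
  {AC}: card=160; try (C,hash)→1480, (A,merge)→5320, (C,merge)→5780, (A,hash)→9080, (A,nl)→20040, (C,nl)→20500; best=1480 via (C,hash)
  {ABC}: card=20000; try (B,merge)→5170, (B,hash)→5640, (A,hash)→14980, (B,nl_idx)→22760, (B,nl)→41480, (A,merge)→75980 …(+1); best=5170 via (B,merge)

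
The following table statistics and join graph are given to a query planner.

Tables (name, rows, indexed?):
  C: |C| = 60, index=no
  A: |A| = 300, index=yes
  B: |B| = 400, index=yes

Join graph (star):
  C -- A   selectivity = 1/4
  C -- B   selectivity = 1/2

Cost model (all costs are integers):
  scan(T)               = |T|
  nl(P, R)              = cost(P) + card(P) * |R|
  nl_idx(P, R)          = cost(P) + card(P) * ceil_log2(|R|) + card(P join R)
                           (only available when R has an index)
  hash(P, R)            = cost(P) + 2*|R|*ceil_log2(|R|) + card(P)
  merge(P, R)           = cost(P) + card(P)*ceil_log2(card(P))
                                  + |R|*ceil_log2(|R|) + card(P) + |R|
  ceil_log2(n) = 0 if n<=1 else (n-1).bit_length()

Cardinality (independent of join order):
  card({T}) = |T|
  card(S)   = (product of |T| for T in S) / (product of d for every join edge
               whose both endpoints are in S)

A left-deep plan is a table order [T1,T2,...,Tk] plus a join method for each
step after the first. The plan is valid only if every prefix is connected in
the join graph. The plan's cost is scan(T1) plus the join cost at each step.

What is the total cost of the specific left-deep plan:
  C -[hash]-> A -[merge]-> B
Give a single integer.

72520

step 1: scan C: cost=60, card=60
step 2: join A via hash
    card(P join A) = 60*300/(4) = 4500
    cost = 60 + 2*300*9 + 60 = 5520
step 3: join B via merge
    card(P join B) = 4500*400/(2) = 900000
    cost = 5520 + 4500*13 + 400*9 + 4500 + 400 = 72520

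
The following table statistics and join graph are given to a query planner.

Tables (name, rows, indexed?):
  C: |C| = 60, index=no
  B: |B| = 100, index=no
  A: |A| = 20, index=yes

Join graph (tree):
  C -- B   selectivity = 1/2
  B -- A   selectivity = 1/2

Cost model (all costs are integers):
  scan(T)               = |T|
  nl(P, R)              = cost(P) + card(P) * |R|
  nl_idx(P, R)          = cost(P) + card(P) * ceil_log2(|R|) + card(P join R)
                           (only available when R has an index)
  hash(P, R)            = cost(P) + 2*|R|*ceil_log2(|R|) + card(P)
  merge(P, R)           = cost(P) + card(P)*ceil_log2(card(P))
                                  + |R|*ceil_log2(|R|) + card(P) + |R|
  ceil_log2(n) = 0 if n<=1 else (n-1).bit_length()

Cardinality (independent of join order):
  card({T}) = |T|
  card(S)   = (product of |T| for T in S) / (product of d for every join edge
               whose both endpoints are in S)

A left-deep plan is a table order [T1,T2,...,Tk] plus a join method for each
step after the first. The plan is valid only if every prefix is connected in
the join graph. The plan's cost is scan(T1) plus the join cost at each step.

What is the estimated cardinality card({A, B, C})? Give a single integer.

Tables in S: A(20), B(100), C(60)
Edges inside S: C-B(d=2), B-A(d=2)
numerator = 20 * 100 * 60 = 120000
denominator = 2 * 2 = 4
card(S) = 120000 / 4 = 30000

30000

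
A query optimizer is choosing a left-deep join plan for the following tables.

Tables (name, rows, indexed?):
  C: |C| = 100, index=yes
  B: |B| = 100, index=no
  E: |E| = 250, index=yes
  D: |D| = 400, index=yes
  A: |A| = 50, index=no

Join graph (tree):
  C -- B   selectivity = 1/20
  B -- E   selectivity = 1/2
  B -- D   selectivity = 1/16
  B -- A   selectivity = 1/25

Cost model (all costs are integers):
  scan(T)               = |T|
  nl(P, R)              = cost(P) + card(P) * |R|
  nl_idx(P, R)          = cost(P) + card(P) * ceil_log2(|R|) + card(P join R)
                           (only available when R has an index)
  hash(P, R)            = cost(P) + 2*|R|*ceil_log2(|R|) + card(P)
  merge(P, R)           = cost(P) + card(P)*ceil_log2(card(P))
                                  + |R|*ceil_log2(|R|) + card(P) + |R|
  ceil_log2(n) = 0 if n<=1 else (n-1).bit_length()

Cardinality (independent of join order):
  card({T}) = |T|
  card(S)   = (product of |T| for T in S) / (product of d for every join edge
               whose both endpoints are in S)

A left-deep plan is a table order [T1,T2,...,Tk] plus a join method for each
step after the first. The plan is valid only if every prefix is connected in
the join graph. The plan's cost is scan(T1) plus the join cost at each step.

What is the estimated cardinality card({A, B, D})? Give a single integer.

Tables in S: A(50), B(100), D(400)
Edges inside S: B-D(d=16), B-A(d=25)
numerator = 50 * 100 * 400 = 2000000
denominator = 16 * 25 = 400
card(S) = 2000000 / 400 = 5000

5000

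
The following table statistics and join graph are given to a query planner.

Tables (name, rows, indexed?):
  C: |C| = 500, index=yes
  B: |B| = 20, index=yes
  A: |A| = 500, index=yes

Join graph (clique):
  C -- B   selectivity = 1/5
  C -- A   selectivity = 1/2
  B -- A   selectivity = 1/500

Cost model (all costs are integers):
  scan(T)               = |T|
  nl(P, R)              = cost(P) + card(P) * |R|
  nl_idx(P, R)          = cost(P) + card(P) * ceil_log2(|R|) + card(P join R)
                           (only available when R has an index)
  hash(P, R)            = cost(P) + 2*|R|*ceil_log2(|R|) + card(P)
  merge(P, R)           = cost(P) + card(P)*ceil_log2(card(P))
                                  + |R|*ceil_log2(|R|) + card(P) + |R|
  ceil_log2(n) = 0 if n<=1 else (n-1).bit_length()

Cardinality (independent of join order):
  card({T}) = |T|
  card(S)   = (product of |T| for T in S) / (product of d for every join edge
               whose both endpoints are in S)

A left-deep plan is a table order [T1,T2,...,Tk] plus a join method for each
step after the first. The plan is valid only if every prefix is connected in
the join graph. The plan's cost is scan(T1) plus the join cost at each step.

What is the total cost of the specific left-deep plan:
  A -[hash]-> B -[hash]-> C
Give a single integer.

10220

step 1: scan A: cost=500, card=500
step 2: join B via hash
    card(P join B) = 500*20/(500) = 20
    cost = 500 + 2*20*5 + 500 = 1200
step 3: join C via hash
    card(P join C) = 20*500/(5*2) = 1000
    cost = 1200 + 2*500*9 + 20 = 10220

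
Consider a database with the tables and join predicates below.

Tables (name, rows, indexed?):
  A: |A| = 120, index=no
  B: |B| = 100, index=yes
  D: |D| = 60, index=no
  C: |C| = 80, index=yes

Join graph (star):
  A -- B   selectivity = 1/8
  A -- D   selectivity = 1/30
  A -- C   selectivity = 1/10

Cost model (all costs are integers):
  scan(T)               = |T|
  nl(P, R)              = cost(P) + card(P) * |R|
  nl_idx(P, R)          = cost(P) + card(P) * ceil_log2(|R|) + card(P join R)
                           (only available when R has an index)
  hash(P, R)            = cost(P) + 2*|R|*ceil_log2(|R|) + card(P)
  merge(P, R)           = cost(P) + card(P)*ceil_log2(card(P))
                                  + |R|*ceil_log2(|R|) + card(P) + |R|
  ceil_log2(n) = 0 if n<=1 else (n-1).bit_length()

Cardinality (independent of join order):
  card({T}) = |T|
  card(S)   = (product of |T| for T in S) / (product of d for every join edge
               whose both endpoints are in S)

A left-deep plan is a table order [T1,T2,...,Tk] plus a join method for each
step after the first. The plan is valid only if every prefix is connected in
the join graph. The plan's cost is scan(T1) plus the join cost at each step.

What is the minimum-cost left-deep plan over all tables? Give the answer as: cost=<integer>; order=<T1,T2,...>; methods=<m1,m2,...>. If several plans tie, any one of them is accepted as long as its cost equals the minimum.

Selinger DP (subsets sized 1..n):
  {A}: scan cost=120, card=120
  {B}: scan cost=100, card=100
  {D}: scan cost=60, card=60
  {C}: scan cost=80, card=80
  {AB}: card=1500; try (B,hash)→1640, (A,merge)→1860, (B,merge)→1880, (A,hash)→1880, (B,nl_idx)→2460, (A,nl)→12100 …(+1); best=1640 via (B,hash)
  {AD}: card=240; try (D,hash)→960, (A,merge)→1440, (D,merge)→1500, (A,hash)→1800, (A,nl)→7260, (D,nl)→7320; best=960 via (D,hash)
  {AC}: card=960; try (C,hash)→1360, (A,merge)→1680, (C,merge)→1720, (A,hash)→1840, (C,nl_idx)→1920, (A,nl)→9680 …(+1); best=1360 via (C,hash)
  {ABD}: card=3000; try (B,hash)→2600, (D,hash)→3860, (B,merge)→3920, (B,nl_idx)→5640, (D,merge)→20060, (B,nl)→24960 …(+1); best=2600 via (B,hash)
  {ABC}: card=12000; try (B,hash)→3720, (C,hash)→4260, (B,merge)→12720, (B,nl_idx)→20080, (C,merge)→20280, (C,nl_idx)→24140 …(+2); best=3720 via (B,hash)
  {ACD}: card=1920; try (C,hash)→2320, (D,hash)→3040, (C,merge)→3760, (C,nl_idx)→4560, (D,merge)→12340, (C,nl)→20160 …(+1); best=2320 via (C,hash)
  {ABCD}: card=24000; try (B,hash)→5640, (C,hash)→6720, (D,hash)→16440, (B,merge)→26160, (B,nl_idx)→39760, (C,merge)→42240 …(+5); best=5640 via (B,hash)

cost=5640; order=A,D,C,B; methods=hash,hash,hash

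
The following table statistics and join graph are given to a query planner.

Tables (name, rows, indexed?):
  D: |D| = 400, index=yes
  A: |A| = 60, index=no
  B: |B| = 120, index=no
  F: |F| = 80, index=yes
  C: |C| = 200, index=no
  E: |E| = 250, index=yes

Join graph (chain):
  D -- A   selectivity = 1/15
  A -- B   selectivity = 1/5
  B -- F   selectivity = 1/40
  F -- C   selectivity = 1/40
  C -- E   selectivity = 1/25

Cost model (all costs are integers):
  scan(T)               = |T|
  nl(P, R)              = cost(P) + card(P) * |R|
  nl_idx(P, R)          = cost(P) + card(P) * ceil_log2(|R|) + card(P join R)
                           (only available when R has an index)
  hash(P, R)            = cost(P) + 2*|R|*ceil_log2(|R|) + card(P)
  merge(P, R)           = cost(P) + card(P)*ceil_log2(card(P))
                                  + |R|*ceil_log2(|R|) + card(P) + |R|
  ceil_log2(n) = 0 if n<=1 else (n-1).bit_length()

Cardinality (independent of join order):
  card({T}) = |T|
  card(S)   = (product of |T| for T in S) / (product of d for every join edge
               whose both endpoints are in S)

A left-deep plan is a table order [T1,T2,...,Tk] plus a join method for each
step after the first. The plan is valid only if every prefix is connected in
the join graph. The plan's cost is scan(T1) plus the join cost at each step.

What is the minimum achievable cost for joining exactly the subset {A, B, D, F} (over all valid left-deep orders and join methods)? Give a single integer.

12240

Selinger DP over subsets of {A,B,D,F}:
  {D}: scan cost=400, card=400
  {A}: scan cost=60, card=60
  {B}: scan cost=120, card=120
  {F}: scan cost=80, card=80
  {AD}: card=1600; try (A,hash)→1520, (D,nl_idx)→2200, (D,merge)→4480, (A,merge)→4820, (D,hash)→7320, (D,nl)→24060 …(+1); best=1520 via (A,hash)
  {AB}: card=1440; try (A,hash)→960, (B,merge)→1440, (A,merge)→1500, (B,hash)→1800, (B,nl)→7260, (A,nl)→7320; best=960 via (A,hash)
  {BF}: card=240; try (F,nl_idx)→1200, (F,hash)→1360, (B,merge)→1680, (F,merge)→1720, (B,hash)→1840, (B,nl)→9680 …(+1); best=1200 via (F,nl_idx)
  {ABD}: card=38400; try (B,hash)→4800, (D,hash)→9600, (B,merge)→21680, (D,merge)→22240, (D,nl_idx)→52320, (B,nl)→193520 …(+1); best=4800 via (B,hash)
  {ABF}: card=2880; try (A,hash)→2160, (F,hash)→3520, (A,merge)→3780, (F,nl_idx)→13920, (A,nl)→15600, (F,merge)→18880 …(+1); best=2160 via (A,hash)
  {ABDF}: card=76800; try (D,hash)→12240, (D,merge)→43600, (F,hash)→44320, (D,nl_idx)→104880, (F,nl_idx)→350400, (F,merge)→658240 …(+2); best=12240 via (D,hash)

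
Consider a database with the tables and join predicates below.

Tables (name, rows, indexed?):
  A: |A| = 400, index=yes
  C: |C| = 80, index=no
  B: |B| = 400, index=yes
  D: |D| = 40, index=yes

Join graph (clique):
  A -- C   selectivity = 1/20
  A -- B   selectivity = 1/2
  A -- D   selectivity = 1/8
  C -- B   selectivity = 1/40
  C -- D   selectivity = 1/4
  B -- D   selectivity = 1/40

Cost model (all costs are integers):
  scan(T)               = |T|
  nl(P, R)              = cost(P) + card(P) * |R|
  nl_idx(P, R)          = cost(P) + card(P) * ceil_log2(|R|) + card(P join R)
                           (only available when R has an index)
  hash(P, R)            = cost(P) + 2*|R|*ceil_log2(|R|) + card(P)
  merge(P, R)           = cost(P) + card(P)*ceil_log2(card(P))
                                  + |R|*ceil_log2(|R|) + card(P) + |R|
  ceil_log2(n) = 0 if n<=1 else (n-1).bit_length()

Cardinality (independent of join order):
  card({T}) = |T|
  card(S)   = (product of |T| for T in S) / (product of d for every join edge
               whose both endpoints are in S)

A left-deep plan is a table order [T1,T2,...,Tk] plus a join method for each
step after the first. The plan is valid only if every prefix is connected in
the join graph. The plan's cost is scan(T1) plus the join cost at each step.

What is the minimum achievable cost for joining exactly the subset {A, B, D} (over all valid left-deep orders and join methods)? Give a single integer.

8400

Selinger DP over subsets of {A,B,D}:
  {A}: scan cost=400, card=400
  {B}: scan cost=400, card=400
  {D}: scan cost=40, card=40
  {AB}: card=80000; try (B,hash)→8000, (A,hash)→8000, (B,merge)→8400, (A,merge)→8400, (B,nl_idx)→84000, (A,nl_idx)→84000 …(+2); best=8000 via (B,hash)
  {AD}: card=2000; try (D,hash)→1280, (A,nl_idx)→2400, (A,merge)→4320, (D,merge)→4680, (D,nl_idx)→4800, (A,hash)→7280 …(+2); best=1280 via (D,hash)
  {BD}: card=400; try (B,nl_idx)→800, (D,hash)→1280, (D,nl_idx)→3200, (B,merge)→4320, (D,merge)→4680, (B,hash)→7280 …(+2); best=800 via (B,nl_idx)
  {ABD}: card=10000; try (A,hash)→8400, (A,merge)→8800, (B,hash)→10480, (A,nl_idx)→14400, (B,merge)→29280, (B,nl_idx)→29280 …(+6); best=8400 via (A,hash)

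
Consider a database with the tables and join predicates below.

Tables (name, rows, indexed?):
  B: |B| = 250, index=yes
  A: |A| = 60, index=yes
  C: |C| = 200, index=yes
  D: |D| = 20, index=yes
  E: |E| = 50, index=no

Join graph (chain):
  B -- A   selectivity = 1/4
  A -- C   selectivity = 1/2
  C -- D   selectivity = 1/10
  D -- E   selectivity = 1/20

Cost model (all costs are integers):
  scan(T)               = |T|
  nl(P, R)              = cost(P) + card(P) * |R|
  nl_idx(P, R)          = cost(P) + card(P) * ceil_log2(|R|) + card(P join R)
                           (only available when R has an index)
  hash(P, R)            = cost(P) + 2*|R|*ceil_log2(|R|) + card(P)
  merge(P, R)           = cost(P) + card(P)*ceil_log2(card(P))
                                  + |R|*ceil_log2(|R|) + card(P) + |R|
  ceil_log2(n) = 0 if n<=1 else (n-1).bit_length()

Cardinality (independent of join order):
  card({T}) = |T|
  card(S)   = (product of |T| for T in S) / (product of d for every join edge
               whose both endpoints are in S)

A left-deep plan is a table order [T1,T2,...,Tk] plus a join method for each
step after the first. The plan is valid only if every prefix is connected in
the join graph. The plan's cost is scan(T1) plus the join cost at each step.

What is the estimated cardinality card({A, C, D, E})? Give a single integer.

Tables in S: A(60), C(200), D(20), E(50)
Edges inside S: A-C(d=2), C-D(d=10), D-E(d=20)
numerator = 60 * 200 * 20 * 50 = 12000000
denominator = 2 * 10 * 20 = 400
card(S) = 12000000 / 400 = 30000

30000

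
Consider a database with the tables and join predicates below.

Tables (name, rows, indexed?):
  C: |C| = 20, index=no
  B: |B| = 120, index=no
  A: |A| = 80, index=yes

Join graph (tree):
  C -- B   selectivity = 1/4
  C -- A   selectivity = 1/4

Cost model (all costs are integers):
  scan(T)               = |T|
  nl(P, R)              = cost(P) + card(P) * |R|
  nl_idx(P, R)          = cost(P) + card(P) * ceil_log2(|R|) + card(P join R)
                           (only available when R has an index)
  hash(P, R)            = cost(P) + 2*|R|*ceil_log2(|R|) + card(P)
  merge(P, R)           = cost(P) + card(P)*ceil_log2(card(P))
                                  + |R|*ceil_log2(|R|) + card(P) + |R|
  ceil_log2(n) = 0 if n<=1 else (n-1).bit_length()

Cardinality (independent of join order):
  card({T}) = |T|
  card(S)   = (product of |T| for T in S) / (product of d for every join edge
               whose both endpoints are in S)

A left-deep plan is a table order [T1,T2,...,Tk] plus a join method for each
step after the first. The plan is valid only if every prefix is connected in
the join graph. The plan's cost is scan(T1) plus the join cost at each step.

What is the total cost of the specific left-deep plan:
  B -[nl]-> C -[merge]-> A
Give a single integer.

9760

step 1: scan B: cost=120, card=120
step 2: join C via nl
    card(P join C) = 120*20/(4) = 600
    cost = 120 + 120*20 = 2520
step 3: join A via merge
    card(P join A) = 600*80/(4) = 12000
    cost = 2520 + 600*10 + 80*7 + 600 + 80 = 9760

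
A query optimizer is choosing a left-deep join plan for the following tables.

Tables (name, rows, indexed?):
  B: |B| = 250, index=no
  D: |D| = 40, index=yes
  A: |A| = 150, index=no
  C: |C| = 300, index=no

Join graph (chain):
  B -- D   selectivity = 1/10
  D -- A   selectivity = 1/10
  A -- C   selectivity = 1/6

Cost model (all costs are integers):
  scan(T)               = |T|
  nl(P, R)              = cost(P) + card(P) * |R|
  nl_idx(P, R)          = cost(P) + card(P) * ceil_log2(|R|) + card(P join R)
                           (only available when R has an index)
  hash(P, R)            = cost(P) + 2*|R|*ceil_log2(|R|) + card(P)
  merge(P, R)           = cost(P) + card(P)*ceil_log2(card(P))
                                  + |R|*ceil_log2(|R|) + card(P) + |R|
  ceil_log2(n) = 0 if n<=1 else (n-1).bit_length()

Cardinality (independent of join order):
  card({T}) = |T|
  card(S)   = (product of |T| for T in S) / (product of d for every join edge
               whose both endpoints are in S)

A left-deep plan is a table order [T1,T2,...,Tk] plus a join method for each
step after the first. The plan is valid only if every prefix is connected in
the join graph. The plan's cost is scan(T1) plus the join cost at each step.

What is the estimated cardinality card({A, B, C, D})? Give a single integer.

750000

Tables in S: A(150), B(250), C(300), D(40)
Edges inside S: B-D(d=10), D-A(d=10), A-C(d=6)
numerator = 150 * 250 * 300 * 40 = 450000000
denominator = 10 * 10 * 6 = 600
card(S) = 450000000 / 600 = 750000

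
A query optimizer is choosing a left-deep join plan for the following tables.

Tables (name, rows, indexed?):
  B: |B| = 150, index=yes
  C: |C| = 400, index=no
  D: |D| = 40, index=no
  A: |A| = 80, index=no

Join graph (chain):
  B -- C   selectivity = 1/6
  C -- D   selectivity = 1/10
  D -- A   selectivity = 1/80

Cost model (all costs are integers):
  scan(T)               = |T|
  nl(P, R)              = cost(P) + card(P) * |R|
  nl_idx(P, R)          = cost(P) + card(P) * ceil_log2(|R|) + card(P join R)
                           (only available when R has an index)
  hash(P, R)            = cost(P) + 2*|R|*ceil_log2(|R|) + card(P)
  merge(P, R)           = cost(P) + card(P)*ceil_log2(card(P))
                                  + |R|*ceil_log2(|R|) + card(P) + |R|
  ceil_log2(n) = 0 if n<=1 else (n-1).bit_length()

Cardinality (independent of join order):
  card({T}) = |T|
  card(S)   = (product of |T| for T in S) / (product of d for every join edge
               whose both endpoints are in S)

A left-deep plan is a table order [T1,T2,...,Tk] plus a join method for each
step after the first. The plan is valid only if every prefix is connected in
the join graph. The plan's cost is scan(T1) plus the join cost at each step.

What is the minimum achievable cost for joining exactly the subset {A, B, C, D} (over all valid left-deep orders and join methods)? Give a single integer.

8000

Selinger DP over subsets of {A,B,C,D}:
  {B}: scan cost=150, card=150
  {C}: scan cost=400, card=400
  {D}: scan cost=40, card=40
  {A}: scan cost=80, card=80
  {BC}: card=10000; try (B,hash)→3200, (C,merge)→5500, (B,merge)→5750, (C,hash)→7500, (B,nl_idx)→13600, (C,nl)→60150 …(+1); best=3200 via (B,hash)
  {CD}: card=1600; try (D,hash)→1280, (C,merge)→4320, (D,merge)→4680, (C,hash)→7280, (C,nl)→16040, (D,nl)→16400; best=1280 via (D,hash)
  {AD}: card=40; try (D,hash)→640, (A,merge)→960, (D,merge)→1000, (A,hash)→1200, (A,nl)→3240, (D,nl)→3280; best=640 via (D,hash)
  {BCD}: card=40000; try (B,hash)→5280, (D,hash)→13680, (B,merge)→21830, (B,nl_idx)→54080, (D,merge)→153480, (B,nl)→241280 …(+1); best=5280 via (B,hash)
  {ACD}: card=1600; try (A,hash)→4000, (C,merge)→4920, (C,hash)→7880, (C,nl)→16640, (A,merge)→21120, (A,nl)→129280; best=4000 via (A,hash)
  {ABCD}: card=40000; try (B,hash)→8000, (B,merge)→24550, (A,hash)→46400, (B,nl_idx)→56800, (B,nl)→244000, (A,merge)→685920 …(+1); best=8000 via (B,hash)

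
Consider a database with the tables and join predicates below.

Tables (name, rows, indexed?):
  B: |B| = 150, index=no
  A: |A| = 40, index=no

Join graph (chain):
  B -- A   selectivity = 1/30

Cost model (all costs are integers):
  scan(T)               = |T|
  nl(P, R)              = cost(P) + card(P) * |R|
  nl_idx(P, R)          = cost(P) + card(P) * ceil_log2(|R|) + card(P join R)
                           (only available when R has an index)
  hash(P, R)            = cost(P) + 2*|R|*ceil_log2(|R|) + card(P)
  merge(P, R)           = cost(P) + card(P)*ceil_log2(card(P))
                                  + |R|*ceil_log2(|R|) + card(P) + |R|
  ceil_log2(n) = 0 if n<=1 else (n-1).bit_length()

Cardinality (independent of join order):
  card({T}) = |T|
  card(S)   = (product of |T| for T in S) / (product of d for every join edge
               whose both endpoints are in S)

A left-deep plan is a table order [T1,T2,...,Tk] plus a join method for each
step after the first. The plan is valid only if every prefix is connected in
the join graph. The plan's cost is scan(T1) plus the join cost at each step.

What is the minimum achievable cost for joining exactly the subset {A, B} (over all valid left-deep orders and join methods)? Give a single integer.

Selinger DP over subsets of {A,B}:
  {B}: scan cost=150, card=150
  {A}: scan cost=40, card=40
  {AB}: card=200; try (A,hash)→780, (B,merge)→1670, (A,merge)→1780, (B,hash)→2480, (B,nl)→6040, (A,nl)→6150; best=780 via (A,hash)

780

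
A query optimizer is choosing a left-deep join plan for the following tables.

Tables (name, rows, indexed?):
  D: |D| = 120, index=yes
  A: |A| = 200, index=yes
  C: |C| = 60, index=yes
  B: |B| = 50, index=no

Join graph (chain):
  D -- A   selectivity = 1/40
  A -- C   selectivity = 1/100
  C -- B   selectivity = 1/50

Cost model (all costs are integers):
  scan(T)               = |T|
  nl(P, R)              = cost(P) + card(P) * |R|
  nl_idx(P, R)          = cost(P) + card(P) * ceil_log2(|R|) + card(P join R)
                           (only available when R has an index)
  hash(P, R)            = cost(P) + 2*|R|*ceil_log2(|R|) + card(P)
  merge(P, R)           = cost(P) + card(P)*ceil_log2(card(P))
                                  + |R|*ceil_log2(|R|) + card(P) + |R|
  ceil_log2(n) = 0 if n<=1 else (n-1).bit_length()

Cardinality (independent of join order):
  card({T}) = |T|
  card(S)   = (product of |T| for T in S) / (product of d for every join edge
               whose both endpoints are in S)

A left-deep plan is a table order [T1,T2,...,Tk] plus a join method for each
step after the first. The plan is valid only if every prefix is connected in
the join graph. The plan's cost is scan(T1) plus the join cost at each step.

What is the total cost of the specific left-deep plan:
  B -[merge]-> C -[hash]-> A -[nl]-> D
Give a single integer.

18480

step 1: scan B: cost=50, card=50
step 2: join C via merge
    card(P join C) = 50*60/(50) = 60
    cost = 50 + 50*6 + 60*6 + 50 + 60 = 820
step 3: join A via hash
    card(P join A) = 60*200/(100) = 120
    cost = 820 + 2*200*8 + 60 = 4080
step 4: join D via nl
    card(P join D) = 120*120/(40) = 360
    cost = 4080 + 120*120 = 18480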